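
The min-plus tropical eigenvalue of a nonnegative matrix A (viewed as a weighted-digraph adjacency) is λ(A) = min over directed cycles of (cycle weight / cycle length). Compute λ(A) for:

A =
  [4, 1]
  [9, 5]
λ(A) = 4

Enumerate directed cycles and compute their means (weight / length). Sample:
  cycle 0 → 0: weight = 4, length = 1, mean = 4/1 ≈ 4.000
  cycle 1 → 1: weight = 5, length = 1, mean = 5/1 ≈ 5.000
  cycle 0 → 1 → 0: weight = 10, length = 2, mean = 10/2 ≈ 5.000
  cycle 1 → 0 → 1: weight = 10, length = 2, mean = 10/2 ≈ 5.000
Minimum mean = 4.000, attained e.g. along the cycle 0 → 0 with weight 4 and length 1. So λ(A) = 4/1 = 4.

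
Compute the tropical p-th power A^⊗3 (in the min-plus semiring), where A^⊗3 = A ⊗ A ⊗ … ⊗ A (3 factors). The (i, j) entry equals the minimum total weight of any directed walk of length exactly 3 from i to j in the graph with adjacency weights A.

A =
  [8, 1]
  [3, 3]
A^⊗3 =
  [7, 5]
  [7, 7]

Each entry (A^⊗3)_ij equals the minimum over all length-3 walks i = v_0 → v_1 → … → v_3 = j of Σ_t A[v_t][v_{t+1}]. For example, for (i, j) = (0, 1) we minimise over 4 possible intermediate vertex sequences; the minimum is 5, attained along the walk 0 → 1 → 0 → 1.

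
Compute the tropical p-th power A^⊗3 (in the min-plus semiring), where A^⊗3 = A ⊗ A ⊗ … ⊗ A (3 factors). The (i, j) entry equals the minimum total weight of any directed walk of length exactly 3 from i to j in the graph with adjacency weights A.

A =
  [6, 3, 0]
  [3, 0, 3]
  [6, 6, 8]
A^⊗3 =
  [6, 3, 6]
  [3, 0, 3]
  [9, 6, 9]

Each entry (A^⊗3)_ij equals the minimum over all length-3 walks i = v_0 → v_1 → … → v_3 = j of Σ_t A[v_t][v_{t+1}]. For example, for (i, j) = (0, 2) we minimise over 9 possible intermediate vertex sequences; the minimum is 6, attained along the walk 0 → 1 → 0 → 2.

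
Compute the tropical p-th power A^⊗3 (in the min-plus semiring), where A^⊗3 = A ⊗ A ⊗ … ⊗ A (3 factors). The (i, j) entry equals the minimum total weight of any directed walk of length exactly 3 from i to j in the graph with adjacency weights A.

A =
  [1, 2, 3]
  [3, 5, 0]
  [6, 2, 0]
A^⊗3 =
  [3, 4, 2]
  [5, 2, 0]
  [5, 2, 0]

Each entry (A^⊗3)_ij equals the minimum over all length-3 walks i = v_0 → v_1 → … → v_3 = j of Σ_t A[v_t][v_{t+1}]. For example, for (i, j) = (0, 2) we minimise over 9 possible intermediate vertex sequences; the minimum is 2, attained along the walk 0 → 1 → 2 → 2.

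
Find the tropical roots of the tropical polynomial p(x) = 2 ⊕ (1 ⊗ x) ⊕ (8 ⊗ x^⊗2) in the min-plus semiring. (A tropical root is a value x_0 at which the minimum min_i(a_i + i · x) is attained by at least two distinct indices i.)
Roots: {-7, 1}

Each tropical root is a break point of the lower envelope of the lines y = a_i + i · x (there are 3 lines, with slopes 0, 1, ..., 2). Only the lines that attain the minimum somewhere contribute to roots; other lines are dominated. Here the surviving (envelope) indices are i = 2, i = 1, i = 0.
Intersections between consecutive envelope lines give the roots: for adjacent envelope indices i < j the intersection is x = (a_i − a_j) / (j − i). Reading off the sorted break points: {-7, 1}.
Verification: at each break x_0, at least two indices attain the minimum of min_i(a_i + i · x_0).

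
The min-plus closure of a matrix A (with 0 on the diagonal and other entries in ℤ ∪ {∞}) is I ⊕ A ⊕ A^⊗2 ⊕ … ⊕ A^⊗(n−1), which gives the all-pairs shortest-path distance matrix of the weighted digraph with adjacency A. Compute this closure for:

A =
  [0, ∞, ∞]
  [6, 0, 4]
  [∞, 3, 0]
Closure =
  [0, ∞, ∞]
  [6, 0, 4]
  [9, 3, 0]

This is the Floyd-Warshall all-pairs shortest-path computation. For each intermediate vertex k = 0, 1, …, 2, update dist[i][j] ← min(dist[i][j], dist[i][k] + dist[k][j]). The final matrix gives, for each (i, j), the minimum total weight of any directed path from i to j (possibly empty when i = j).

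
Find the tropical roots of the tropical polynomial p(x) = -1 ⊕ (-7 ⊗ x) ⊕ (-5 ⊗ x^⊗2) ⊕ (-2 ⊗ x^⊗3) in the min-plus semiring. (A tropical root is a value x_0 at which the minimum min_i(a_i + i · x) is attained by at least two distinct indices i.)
Roots: {-3, -2, 6}

Each tropical root is a break point of the lower envelope of the lines y = a_i + i · x (there are 4 lines, with slopes 0, 1, ..., 3). Only the lines that attain the minimum somewhere contribute to roots; other lines are dominated. Here the surviving (envelope) indices are i = 3, i = 2, i = 1, i = 0.
Intersections between consecutive envelope lines give the roots: for adjacent envelope indices i < j the intersection is x = (a_i − a_j) / (j − i). Reading off the sorted break points: {-3, -2, 6}.
Verification: at each break x_0, at least two indices attain the minimum of min_i(a_i + i · x_0).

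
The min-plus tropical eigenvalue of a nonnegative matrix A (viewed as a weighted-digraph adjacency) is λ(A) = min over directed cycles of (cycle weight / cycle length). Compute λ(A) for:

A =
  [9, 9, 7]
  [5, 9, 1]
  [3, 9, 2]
λ(A) = 2

Enumerate directed cycles and compute their means (weight / length). Sample:
  cycle 0 → 0: weight = 9, length = 1, mean = 9/1 ≈ 9.000
  cycle 1 → 1: weight = 9, length = 1, mean = 9/1 ≈ 9.000
  cycle 2 → 2: weight = 2, length = 1, mean = 2/1 ≈ 2.000
  cycle 0 → 1 → 0: weight = 14, length = 2, mean = 14/2 ≈ 7.000
  cycle 0 → 2 → 0: weight = 10, length = 2, mean = 10/2 ≈ 5.000
  cycle 1 → 0 → 1: weight = 14, length = 2, mean = 14/2 ≈ 7.000
Minimum mean = 2.000, attained e.g. along the cycle 2 → 2 with weight 2 and length 1. So λ(A) = 2/1 = 2.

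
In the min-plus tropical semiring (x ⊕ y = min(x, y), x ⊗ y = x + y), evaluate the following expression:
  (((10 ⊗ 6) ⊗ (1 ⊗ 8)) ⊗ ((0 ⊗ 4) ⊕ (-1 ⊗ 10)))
(((10 ⊗ 6) ⊗ (1 ⊗ 8)) ⊗ ((0 ⊗ 4) ⊕ (-1 ⊗ 10))) = 29

Expand innermost to outermost. Recall ⊕ takes the minimum of its arguments and ⊗ takes their sum. Working out the expression (((10 ⊗ 6) ⊗ (1 ⊗ 8)) ⊗ ((0 ⊗ 4) ⊕ (-1 ⊗ 10))) gives 29.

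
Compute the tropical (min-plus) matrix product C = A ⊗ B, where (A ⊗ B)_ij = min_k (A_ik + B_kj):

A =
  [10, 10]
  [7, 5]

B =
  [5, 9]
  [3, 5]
A ⊗ B =
  [13, 15]
  [8, 10]

Apply the min-plus product entry-by-entry:
  C[0][0] = min over k of (A[0][0] + B[0][0] = 10 + 5 = 15, A[0][1] + B[1][0] = 10 + 3 = 13) = 13 (attained at k = 1)
  C[0][1] = min over k of (A[0][0] + B[0][1] = 10 + 9 = 19, A[0][1] + B[1][1] = 10 + 5 = 15) = 15 (attained at k = 1)
  C[1][0] = min over k of (A[1][0] + B[0][0] = 7 + 5 = 12, A[1][1] + B[1][0] = 5 + 3 = 8) = 8 (attained at k = 1)
  C[1][1] = min over k of (A[1][0] + B[0][1] = 7 + 9 = 16, A[1][1] + B[1][1] = 5 + 5 = 10) = 10 (attained at k = 1)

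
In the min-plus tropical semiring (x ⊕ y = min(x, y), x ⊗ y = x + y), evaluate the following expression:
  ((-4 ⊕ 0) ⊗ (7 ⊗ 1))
((-4 ⊕ 0) ⊗ (7 ⊗ 1)) = 4

Expand innermost to outermost. Recall ⊕ takes the minimum of its arguments and ⊗ takes their sum. Working out the expression ((-4 ⊕ 0) ⊗ (7 ⊗ 1)) gives 4.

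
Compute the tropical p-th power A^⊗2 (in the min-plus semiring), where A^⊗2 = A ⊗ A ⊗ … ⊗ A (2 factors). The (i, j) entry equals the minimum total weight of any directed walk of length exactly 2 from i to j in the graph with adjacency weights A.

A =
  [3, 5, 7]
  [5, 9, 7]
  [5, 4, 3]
A^⊗2 =
  [6, 8, 10]
  [8, 10, 10]
  [8, 7, 6]

Each entry (A^⊗2)_ij equals the minimum over all length-2 walks i = v_0 → v_1 → … → v_2 = j of Σ_t A[v_t][v_{t+1}]. For example, for (i, j) = (0, 2) we minimise over 3 possible intermediate vertex sequences; the minimum is 10, attained along the walk 0 → 0 → 2.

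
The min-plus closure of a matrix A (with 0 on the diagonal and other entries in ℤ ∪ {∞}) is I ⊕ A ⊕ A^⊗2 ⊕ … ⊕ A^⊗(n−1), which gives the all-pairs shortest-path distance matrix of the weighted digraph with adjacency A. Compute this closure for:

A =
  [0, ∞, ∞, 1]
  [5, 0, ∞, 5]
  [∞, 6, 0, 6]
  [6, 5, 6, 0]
Closure =
  [0, 6, 7, 1]
  [5, 0, 11, 5]
  [11, 6, 0, 6]
  [6, 5, 6, 0]

This is the Floyd-Warshall all-pairs shortest-path computation. For each intermediate vertex k = 0, 1, …, 3, update dist[i][j] ← min(dist[i][j], dist[i][k] + dist[k][j]). The final matrix gives, for each (i, j), the minimum total weight of any directed path from i to j (possibly empty when i = j).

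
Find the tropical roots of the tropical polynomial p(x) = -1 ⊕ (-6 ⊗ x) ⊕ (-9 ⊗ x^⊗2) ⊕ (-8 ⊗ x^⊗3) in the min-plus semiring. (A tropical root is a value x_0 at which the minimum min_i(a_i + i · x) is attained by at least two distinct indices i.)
Roots: {-1, 3, 5}

Each tropical root is a break point of the lower envelope of the lines y = a_i + i · x (there are 4 lines, with slopes 0, 1, ..., 3). Only the lines that attain the minimum somewhere contribute to roots; other lines are dominated. Here the surviving (envelope) indices are i = 3, i = 2, i = 1, i = 0.
Intersections between consecutive envelope lines give the roots: for adjacent envelope indices i < j the intersection is x = (a_i − a_j) / (j − i). Reading off the sorted break points: {-1, 3, 5}.
Verification: at each break x_0, at least two indices attain the minimum of min_i(a_i + i · x_0).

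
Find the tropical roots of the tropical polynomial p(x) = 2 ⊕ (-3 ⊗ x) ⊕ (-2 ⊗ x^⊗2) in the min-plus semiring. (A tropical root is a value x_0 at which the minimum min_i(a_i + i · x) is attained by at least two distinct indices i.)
Roots: {-1, 5}

Each tropical root is a break point of the lower envelope of the lines y = a_i + i · x (there are 3 lines, with slopes 0, 1, ..., 2). Only the lines that attain the minimum somewhere contribute to roots; other lines are dominated. Here the surviving (envelope) indices are i = 2, i = 1, i = 0.
Intersections between consecutive envelope lines give the roots: for adjacent envelope indices i < j the intersection is x = (a_i − a_j) / (j − i). Reading off the sorted break points: {-1, 5}.
Verification: at each break x_0, at least two indices attain the minimum of min_i(a_i + i · x_0).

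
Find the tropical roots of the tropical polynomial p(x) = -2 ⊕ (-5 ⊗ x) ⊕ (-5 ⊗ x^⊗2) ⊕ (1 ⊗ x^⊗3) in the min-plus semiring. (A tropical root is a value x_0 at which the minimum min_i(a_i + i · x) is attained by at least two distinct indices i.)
Roots: {-6, 0, 3}

Each tropical root is a break point of the lower envelope of the lines y = a_i + i · x (there are 4 lines, with slopes 0, 1, ..., 3). Only the lines that attain the minimum somewhere contribute to roots; other lines are dominated. Here the surviving (envelope) indices are i = 3, i = 2, i = 1, i = 0.
Intersections between consecutive envelope lines give the roots: for adjacent envelope indices i < j the intersection is x = (a_i − a_j) / (j − i). Reading off the sorted break points: {-6, 0, 3}.
Verification: at each break x_0, at least two indices attain the minimum of min_i(a_i + i · x_0).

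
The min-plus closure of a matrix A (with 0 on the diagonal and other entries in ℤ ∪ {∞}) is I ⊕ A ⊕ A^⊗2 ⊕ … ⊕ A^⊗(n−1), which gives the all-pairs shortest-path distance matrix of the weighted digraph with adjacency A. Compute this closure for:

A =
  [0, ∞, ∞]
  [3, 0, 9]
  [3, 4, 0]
Closure =
  [0, ∞, ∞]
  [3, 0, 9]
  [3, 4, 0]

This is the Floyd-Warshall all-pairs shortest-path computation. For each intermediate vertex k = 0, 1, …, 2, update dist[i][j] ← min(dist[i][j], dist[i][k] + dist[k][j]). The final matrix gives, for each (i, j), the minimum total weight of any directed path from i to j (possibly empty when i = j).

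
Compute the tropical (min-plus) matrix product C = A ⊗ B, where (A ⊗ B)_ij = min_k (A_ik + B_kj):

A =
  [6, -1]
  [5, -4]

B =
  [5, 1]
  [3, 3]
A ⊗ B =
  [2, 2]
  [-1, -1]

Apply the min-plus product entry-by-entry:
  C[0][0] = min over k of (A[0][0] + B[0][0] = 6 + 5 = 11, A[0][1] + B[1][0] = -1 + 3 = 2) = 2 (attained at k = 1)
  C[0][1] = min over k of (A[0][0] + B[0][1] = 6 + 1 = 7, A[0][1] + B[1][1] = -1 + 3 = 2) = 2 (attained at k = 1)
  C[1][0] = min over k of (A[1][0] + B[0][0] = 5 + 5 = 10, A[1][1] + B[1][0] = -4 + 3 = -1) = -1 (attained at k = 1)
  C[1][1] = min over k of (A[1][0] + B[0][1] = 5 + 1 = 6, A[1][1] + B[1][1] = -4 + 3 = -1) = -1 (attained at k = 1)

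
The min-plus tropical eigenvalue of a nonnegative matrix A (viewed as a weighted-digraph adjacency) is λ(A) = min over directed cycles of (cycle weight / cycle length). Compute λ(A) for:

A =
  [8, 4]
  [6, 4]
λ(A) = 4

Enumerate directed cycles and compute their means (weight / length). Sample:
  cycle 0 → 0: weight = 8, length = 1, mean = 8/1 ≈ 8.000
  cycle 1 → 1: weight = 4, length = 1, mean = 4/1 ≈ 4.000
  cycle 0 → 1 → 0: weight = 10, length = 2, mean = 10/2 ≈ 5.000
  cycle 1 → 0 → 1: weight = 10, length = 2, mean = 10/2 ≈ 5.000
Minimum mean = 4.000, attained e.g. along the cycle 1 → 1 with weight 4 and length 1. So λ(A) = 4/1 = 4.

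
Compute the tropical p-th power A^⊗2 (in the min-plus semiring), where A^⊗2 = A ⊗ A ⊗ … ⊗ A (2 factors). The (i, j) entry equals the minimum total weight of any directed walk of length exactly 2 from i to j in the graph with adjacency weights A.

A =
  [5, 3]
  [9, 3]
A^⊗2 =
  [10, 6]
  [12, 6]

Each entry (A^⊗2)_ij equals the minimum over all length-2 walks i = v_0 → v_1 → … → v_2 = j of Σ_t A[v_t][v_{t+1}]. For example, for (i, j) = (0, 1) we minimise over 2 possible intermediate vertex sequences; the minimum is 6, attained along the walk 0 → 1 → 1.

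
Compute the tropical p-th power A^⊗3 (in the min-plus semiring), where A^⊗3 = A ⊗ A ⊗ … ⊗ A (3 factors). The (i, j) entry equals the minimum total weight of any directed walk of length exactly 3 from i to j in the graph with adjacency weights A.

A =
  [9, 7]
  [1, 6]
A^⊗3 =
  [14, 15]
  [9, 14]

Each entry (A^⊗3)_ij equals the minimum over all length-3 walks i = v_0 → v_1 → … → v_3 = j of Σ_t A[v_t][v_{t+1}]. For example, for (i, j) = (0, 1) we minimise over 4 possible intermediate vertex sequences; the minimum is 15, attained along the walk 0 → 1 → 0 → 1.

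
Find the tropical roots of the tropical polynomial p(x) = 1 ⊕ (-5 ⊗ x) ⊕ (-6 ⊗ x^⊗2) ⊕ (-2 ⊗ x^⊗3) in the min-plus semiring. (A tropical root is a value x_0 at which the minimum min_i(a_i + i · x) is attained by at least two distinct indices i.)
Roots: {-4, 1, 6}

Each tropical root is a break point of the lower envelope of the lines y = a_i + i · x (there are 4 lines, with slopes 0, 1, ..., 3). Only the lines that attain the minimum somewhere contribute to roots; other lines are dominated. Here the surviving (envelope) indices are i = 3, i = 2, i = 1, i = 0.
Intersections between consecutive envelope lines give the roots: for adjacent envelope indices i < j the intersection is x = (a_i − a_j) / (j − i). Reading off the sorted break points: {-4, 1, 6}.
Verification: at each break x_0, at least two indices attain the minimum of min_i(a_i + i · x_0).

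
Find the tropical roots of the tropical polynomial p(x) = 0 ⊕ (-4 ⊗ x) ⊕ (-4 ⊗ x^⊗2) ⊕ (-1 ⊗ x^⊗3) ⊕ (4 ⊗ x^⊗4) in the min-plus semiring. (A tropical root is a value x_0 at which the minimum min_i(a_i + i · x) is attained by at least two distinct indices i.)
Roots: {-5, -3, 0, 4}

Each tropical root is a break point of the lower envelope of the lines y = a_i + i · x (there are 5 lines, with slopes 0, 1, ..., 4). Only the lines that attain the minimum somewhere contribute to roots; other lines are dominated. Here the surviving (envelope) indices are i = 4, i = 3, i = 2, i = 1, i = 0.
Intersections between consecutive envelope lines give the roots: for adjacent envelope indices i < j the intersection is x = (a_i − a_j) / (j − i). Reading off the sorted break points: {-5, -3, 0, 4}.
Verification: at each break x_0, at least two indices attain the minimum of min_i(a_i + i · x_0).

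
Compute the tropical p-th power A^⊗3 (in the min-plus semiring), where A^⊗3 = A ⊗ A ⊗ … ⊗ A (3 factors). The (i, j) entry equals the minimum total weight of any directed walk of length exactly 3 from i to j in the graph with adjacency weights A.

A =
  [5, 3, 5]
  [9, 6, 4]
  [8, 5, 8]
A^⊗3 =
  [15, 12, 12]
  [17, 15, 13]
  [17, 14, 15]

Each entry (A^⊗3)_ij equals the minimum over all length-3 walks i = v_0 → v_1 → … → v_3 = j of Σ_t A[v_t][v_{t+1}]. For example, for (i, j) = (0, 2) we minimise over 9 possible intermediate vertex sequences; the minimum is 12, attained along the walk 0 → 0 → 1 → 2.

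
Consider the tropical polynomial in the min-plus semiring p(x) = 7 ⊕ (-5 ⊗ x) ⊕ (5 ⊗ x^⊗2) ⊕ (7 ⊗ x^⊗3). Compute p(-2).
p(-2) = -7

A tropical monomial a ⊗ x^⊗i evaluates to a + i · x. Evaluating each term at x = -2:
  Term 0 contributes 7 + 0 · -2 = 7
  Term 1 contributes -5 + 1 · -2 = -7
  Term 2 contributes 5 + 2 · -2 = 1
  Term 3 contributes 7 + 3 · -2 = 1
p(-2) = ⊕ of these = min[7, -7, 1, 1] = -7.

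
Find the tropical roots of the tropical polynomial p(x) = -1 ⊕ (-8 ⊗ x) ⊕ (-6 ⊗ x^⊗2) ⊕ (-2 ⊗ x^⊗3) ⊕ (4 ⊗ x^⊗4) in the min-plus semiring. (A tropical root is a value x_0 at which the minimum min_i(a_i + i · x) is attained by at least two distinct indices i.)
Roots: {-6, -4, -2, 7}

Each tropical root is a break point of the lower envelope of the lines y = a_i + i · x (there are 5 lines, with slopes 0, 1, ..., 4). Only the lines that attain the minimum somewhere contribute to roots; other lines are dominated. Here the surviving (envelope) indices are i = 4, i = 3, i = 2, i = 1, i = 0.
Intersections between consecutive envelope lines give the roots: for adjacent envelope indices i < j the intersection is x = (a_i − a_j) / (j − i). Reading off the sorted break points: {-6, -4, -2, 7}.
Verification: at each break x_0, at least two indices attain the minimum of min_i(a_i + i · x_0).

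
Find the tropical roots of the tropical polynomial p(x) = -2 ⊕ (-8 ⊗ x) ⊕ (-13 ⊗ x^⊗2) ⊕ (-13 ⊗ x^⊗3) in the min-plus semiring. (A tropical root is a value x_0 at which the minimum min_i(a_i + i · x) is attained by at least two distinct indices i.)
Roots: {0, 5, 6}

Each tropical root is a break point of the lower envelope of the lines y = a_i + i · x (there are 4 lines, with slopes 0, 1, ..., 3). Only the lines that attain the minimum somewhere contribute to roots; other lines are dominated. Here the surviving (envelope) indices are i = 3, i = 2, i = 1, i = 0.
Intersections between consecutive envelope lines give the roots: for adjacent envelope indices i < j the intersection is x = (a_i − a_j) / (j − i). Reading off the sorted break points: {0, 5, 6}.
Verification: at each break x_0, at least two indices attain the minimum of min_i(a_i + i · x_0).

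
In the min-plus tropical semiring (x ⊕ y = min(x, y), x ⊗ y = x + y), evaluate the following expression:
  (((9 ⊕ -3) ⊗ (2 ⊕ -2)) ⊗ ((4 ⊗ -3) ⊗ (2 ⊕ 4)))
(((9 ⊕ -3) ⊗ (2 ⊕ -2)) ⊗ ((4 ⊗ -3) ⊗ (2 ⊕ 4))) = -2

Expand innermost to outermost. Recall ⊕ takes the minimum of its arguments and ⊗ takes their sum. Working out the expression (((9 ⊕ -3) ⊗ (2 ⊕ -2)) ⊗ ((4 ⊗ -3) ⊗ (2 ⊕ 4))) gives -2.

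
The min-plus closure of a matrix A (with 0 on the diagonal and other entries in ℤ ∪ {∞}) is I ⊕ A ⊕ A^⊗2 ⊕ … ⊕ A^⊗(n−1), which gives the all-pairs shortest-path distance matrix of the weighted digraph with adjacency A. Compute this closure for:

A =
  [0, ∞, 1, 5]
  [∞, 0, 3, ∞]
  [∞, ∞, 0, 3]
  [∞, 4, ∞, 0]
Closure =
  [0, 8, 1, 4]
  [∞, 0, 3, 6]
  [∞, 7, 0, 3]
  [∞, 4, 7, 0]

This is the Floyd-Warshall all-pairs shortest-path computation. For each intermediate vertex k = 0, 1, …, 3, update dist[i][j] ← min(dist[i][j], dist[i][k] + dist[k][j]). The final matrix gives, for each (i, j), the minimum total weight of any directed path from i to j (possibly empty when i = j).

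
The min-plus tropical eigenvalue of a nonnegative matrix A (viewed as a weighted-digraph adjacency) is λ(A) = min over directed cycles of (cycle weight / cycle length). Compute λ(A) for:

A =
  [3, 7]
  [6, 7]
λ(A) = 3

Enumerate directed cycles and compute their means (weight / length). Sample:
  cycle 0 → 0: weight = 3, length = 1, mean = 3/1 ≈ 3.000
  cycle 1 → 1: weight = 7, length = 1, mean = 7/1 ≈ 7.000
  cycle 0 → 1 → 0: weight = 13, length = 2, mean = 13/2 ≈ 6.500
  cycle 1 → 0 → 1: weight = 13, length = 2, mean = 13/2 ≈ 6.500
Minimum mean = 3.000, attained e.g. along the cycle 0 → 0 with weight 3 and length 1. So λ(A) = 3/1 = 3.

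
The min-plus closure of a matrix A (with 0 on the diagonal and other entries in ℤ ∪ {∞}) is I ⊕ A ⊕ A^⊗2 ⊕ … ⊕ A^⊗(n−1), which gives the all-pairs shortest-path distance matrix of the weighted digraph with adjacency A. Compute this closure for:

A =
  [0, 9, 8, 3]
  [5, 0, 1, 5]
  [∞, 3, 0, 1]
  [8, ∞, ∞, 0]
Closure =
  [0, 9, 8, 3]
  [5, 0, 1, 2]
  [8, 3, 0, 1]
  [8, 17, 16, 0]

This is the Floyd-Warshall all-pairs shortest-path computation. For each intermediate vertex k = 0, 1, …, 3, update dist[i][j] ← min(dist[i][j], dist[i][k] + dist[k][j]). The final matrix gives, for each (i, j), the minimum total weight of any directed path from i to j (possibly empty when i = j).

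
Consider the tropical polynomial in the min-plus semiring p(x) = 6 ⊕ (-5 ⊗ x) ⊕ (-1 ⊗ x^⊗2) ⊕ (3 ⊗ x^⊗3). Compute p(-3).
p(-3) = -8

A tropical monomial a ⊗ x^⊗i evaluates to a + i · x. Evaluating each term at x = -3:
  Term 0 contributes 6 + 0 · -3 = 6
  Term 1 contributes -5 + 1 · -3 = -8
  Term 2 contributes -1 + 2 · -3 = -7
  Term 3 contributes 3 + 3 · -3 = -6
p(-3) = ⊕ of these = min[6, -8, -7, -6] = -8.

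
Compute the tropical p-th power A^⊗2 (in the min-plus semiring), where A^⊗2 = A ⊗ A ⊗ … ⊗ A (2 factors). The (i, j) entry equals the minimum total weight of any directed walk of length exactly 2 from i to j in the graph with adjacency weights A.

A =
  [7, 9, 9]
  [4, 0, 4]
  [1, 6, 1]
A^⊗2 =
  [10, 9, 10]
  [4, 0, 4]
  [2, 6, 2]

Each entry (A^⊗2)_ij equals the minimum over all length-2 walks i = v_0 → v_1 → … → v_2 = j of Σ_t A[v_t][v_{t+1}]. For example, for (i, j) = (0, 2) we minimise over 3 possible intermediate vertex sequences; the minimum is 10, attained along the walk 0 → 2 → 2.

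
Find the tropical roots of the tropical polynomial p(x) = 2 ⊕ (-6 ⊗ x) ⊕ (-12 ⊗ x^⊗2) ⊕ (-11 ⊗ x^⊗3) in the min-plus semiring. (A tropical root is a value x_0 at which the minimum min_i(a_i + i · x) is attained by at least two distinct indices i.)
Roots: {-1, 6, 8}

Each tropical root is a break point of the lower envelope of the lines y = a_i + i · x (there are 4 lines, with slopes 0, 1, ..., 3). Only the lines that attain the minimum somewhere contribute to roots; other lines are dominated. Here the surviving (envelope) indices are i = 3, i = 2, i = 1, i = 0.
Intersections between consecutive envelope lines give the roots: for adjacent envelope indices i < j the intersection is x = (a_i − a_j) / (j − i). Reading off the sorted break points: {-1, 6, 8}.
Verification: at each break x_0, at least two indices attain the minimum of min_i(a_i + i · x_0).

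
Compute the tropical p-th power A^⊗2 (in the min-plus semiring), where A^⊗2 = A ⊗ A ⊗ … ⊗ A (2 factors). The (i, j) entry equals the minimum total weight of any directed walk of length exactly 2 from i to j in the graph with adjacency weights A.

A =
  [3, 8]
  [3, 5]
A^⊗2 =
  [6, 11]
  [6, 10]

Each entry (A^⊗2)_ij equals the minimum over all length-2 walks i = v_0 → v_1 → … → v_2 = j of Σ_t A[v_t][v_{t+1}]. For example, for (i, j) = (0, 1) we minimise over 2 possible intermediate vertex sequences; the minimum is 11, attained along the walk 0 → 0 → 1.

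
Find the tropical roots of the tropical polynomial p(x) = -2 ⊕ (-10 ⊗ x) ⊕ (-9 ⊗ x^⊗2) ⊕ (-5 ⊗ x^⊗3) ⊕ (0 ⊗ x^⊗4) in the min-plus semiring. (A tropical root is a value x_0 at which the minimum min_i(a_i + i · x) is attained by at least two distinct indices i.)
Roots: {-5, -4, -1, 8}

Each tropical root is a break point of the lower envelope of the lines y = a_i + i · x (there are 5 lines, with slopes 0, 1, ..., 4). Only the lines that attain the minimum somewhere contribute to roots; other lines are dominated. Here the surviving (envelope) indices are i = 4, i = 3, i = 2, i = 1, i = 0.
Intersections between consecutive envelope lines give the roots: for adjacent envelope indices i < j the intersection is x = (a_i − a_j) / (j − i). Reading off the sorted break points: {-5, -4, -1, 8}.
Verification: at each break x_0, at least two indices attain the minimum of min_i(a_i + i · x_0).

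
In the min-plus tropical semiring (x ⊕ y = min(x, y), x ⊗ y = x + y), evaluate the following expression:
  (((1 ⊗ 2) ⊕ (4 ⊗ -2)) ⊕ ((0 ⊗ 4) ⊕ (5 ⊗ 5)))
(((1 ⊗ 2) ⊕ (4 ⊗ -2)) ⊕ ((0 ⊗ 4) ⊕ (5 ⊗ 5))) = 2

Expand innermost to outermost. Recall ⊕ takes the minimum of its arguments and ⊗ takes their sum. Working out the expression (((1 ⊗ 2) ⊕ (4 ⊗ -2)) ⊕ ((0 ⊗ 4) ⊕ (5 ⊗ 5))) gives 2.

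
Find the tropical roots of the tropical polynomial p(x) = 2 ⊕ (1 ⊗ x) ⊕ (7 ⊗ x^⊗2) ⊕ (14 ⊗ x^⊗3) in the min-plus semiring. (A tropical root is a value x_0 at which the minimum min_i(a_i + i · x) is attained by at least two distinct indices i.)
Roots: {-7, -6, 1}

Each tropical root is a break point of the lower envelope of the lines y = a_i + i · x (there are 4 lines, with slopes 0, 1, ..., 3). Only the lines that attain the minimum somewhere contribute to roots; other lines are dominated. Here the surviving (envelope) indices are i = 3, i = 2, i = 1, i = 0.
Intersections between consecutive envelope lines give the roots: for adjacent envelope indices i < j the intersection is x = (a_i − a_j) / (j − i). Reading off the sorted break points: {-7, -6, 1}.
Verification: at each break x_0, at least two indices attain the minimum of min_i(a_i + i · x_0).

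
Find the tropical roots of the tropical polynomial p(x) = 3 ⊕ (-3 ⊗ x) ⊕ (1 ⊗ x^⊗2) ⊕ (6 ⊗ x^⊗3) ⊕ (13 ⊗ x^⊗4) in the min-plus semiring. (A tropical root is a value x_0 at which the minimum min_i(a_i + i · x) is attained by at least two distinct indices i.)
Roots: {-7, -5, -4, 6}

Each tropical root is a break point of the lower envelope of the lines y = a_i + i · x (there are 5 lines, with slopes 0, 1, ..., 4). Only the lines that attain the minimum somewhere contribute to roots; other lines are dominated. Here the surviving (envelope) indices are i = 4, i = 3, i = 2, i = 1, i = 0.
Intersections between consecutive envelope lines give the roots: for adjacent envelope indices i < j the intersection is x = (a_i − a_j) / (j − i). Reading off the sorted break points: {-7, -5, -4, 6}.
Verification: at each break x_0, at least two indices attain the minimum of min_i(a_i + i · x_0).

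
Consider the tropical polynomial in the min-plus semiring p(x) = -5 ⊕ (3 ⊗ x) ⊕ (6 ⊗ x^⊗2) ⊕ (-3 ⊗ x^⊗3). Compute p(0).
p(0) = -5

A tropical monomial a ⊗ x^⊗i evaluates to a + i · x. Evaluating each term at x = 0:
  Term 0 contributes -5 + 0 · 0 = -5
  Term 1 contributes 3 + 1 · 0 = 3
  Term 2 contributes 6 + 2 · 0 = 6
  Term 3 contributes -3 + 3 · 0 = -3
p(0) = ⊕ of these = min[-5, 3, 6, -3] = -5.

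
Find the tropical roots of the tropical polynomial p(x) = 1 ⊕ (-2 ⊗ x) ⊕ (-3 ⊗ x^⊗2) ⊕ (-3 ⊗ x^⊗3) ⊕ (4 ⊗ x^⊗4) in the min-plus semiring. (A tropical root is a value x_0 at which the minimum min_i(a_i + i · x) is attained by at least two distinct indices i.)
Roots: {-7, 0, 1, 3}

Each tropical root is a break point of the lower envelope of the lines y = a_i + i · x (there are 5 lines, with slopes 0, 1, ..., 4). Only the lines that attain the minimum somewhere contribute to roots; other lines are dominated. Here the surviving (envelope) indices are i = 4, i = 3, i = 2, i = 1, i = 0.
Intersections between consecutive envelope lines give the roots: for adjacent envelope indices i < j the intersection is x = (a_i − a_j) / (j − i). Reading off the sorted break points: {-7, 0, 1, 3}.
Verification: at each break x_0, at least two indices attain the minimum of min_i(a_i + i · x_0).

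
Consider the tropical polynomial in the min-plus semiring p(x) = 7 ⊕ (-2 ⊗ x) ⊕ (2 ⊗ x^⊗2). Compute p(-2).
p(-2) = -4

A tropical monomial a ⊗ x^⊗i evaluates to a + i · x. Evaluating each term at x = -2:
  Term 0 contributes 7 + 0 · -2 = 7
  Term 1 contributes -2 + 1 · -2 = -4
  Term 2 contributes 2 + 2 · -2 = -2
p(-2) = ⊕ of these = min[7, -4, -2] = -4.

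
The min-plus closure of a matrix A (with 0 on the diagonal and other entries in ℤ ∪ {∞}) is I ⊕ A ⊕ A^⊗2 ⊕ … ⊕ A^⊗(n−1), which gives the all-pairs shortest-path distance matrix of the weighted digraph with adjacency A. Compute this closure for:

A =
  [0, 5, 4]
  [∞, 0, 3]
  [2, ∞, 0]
Closure =
  [0, 5, 4]
  [5, 0, 3]
  [2, 7, 0]

This is the Floyd-Warshall all-pairs shortest-path computation. For each intermediate vertex k = 0, 1, …, 2, update dist[i][j] ← min(dist[i][j], dist[i][k] + dist[k][j]). The final matrix gives, for each (i, j), the minimum total weight of any directed path from i to j (possibly empty when i = j).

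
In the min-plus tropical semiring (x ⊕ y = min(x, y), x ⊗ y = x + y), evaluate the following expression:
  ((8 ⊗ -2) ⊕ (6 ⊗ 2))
((8 ⊗ -2) ⊕ (6 ⊗ 2)) = 6

Expand innermost to outermost. Recall ⊕ takes the minimum of its arguments and ⊗ takes their sum. Working out the expression ((8 ⊗ -2) ⊕ (6 ⊗ 2)) gives 6.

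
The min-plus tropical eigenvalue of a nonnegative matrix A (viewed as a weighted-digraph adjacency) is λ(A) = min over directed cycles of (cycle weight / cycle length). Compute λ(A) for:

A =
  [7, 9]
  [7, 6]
λ(A) = 6

Enumerate directed cycles and compute their means (weight / length). Sample:
  cycle 0 → 0: weight = 7, length = 1, mean = 7/1 ≈ 7.000
  cycle 1 → 1: weight = 6, length = 1, mean = 6/1 ≈ 6.000
  cycle 0 → 1 → 0: weight = 16, length = 2, mean = 16/2 ≈ 8.000
  cycle 1 → 0 → 1: weight = 16, length = 2, mean = 16/2 ≈ 8.000
Minimum mean = 6.000, attained e.g. along the cycle 1 → 1 with weight 6 and length 1. So λ(A) = 6/1 = 6.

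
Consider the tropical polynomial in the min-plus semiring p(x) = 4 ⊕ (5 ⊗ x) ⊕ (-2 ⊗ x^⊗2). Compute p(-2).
p(-2) = -6

A tropical monomial a ⊗ x^⊗i evaluates to a + i · x. Evaluating each term at x = -2:
  Term 0 contributes 4 + 0 · -2 = 4
  Term 1 contributes 5 + 1 · -2 = 3
  Term 2 contributes -2 + 2 · -2 = -6
p(-2) = ⊕ of these = min[4, 3, -6] = -6.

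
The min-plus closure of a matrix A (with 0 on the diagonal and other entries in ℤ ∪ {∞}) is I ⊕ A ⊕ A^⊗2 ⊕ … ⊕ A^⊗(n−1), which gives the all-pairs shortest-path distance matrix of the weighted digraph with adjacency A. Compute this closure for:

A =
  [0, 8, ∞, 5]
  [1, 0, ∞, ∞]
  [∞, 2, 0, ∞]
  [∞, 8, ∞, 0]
Closure =
  [0, 8, ∞, 5]
  [1, 0, ∞, 6]
  [3, 2, 0, 8]
  [9, 8, ∞, 0]

This is the Floyd-Warshall all-pairs shortest-path computation. For each intermediate vertex k = 0, 1, …, 3, update dist[i][j] ← min(dist[i][j], dist[i][k] + dist[k][j]). The final matrix gives, for each (i, j), the minimum total weight of any directed path from i to j (possibly empty when i = j).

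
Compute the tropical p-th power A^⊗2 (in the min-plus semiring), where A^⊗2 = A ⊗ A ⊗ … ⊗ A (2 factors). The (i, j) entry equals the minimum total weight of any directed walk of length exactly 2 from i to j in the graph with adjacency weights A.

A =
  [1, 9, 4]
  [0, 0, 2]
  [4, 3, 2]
A^⊗2 =
  [2, 7, 5]
  [0, 0, 2]
  [3, 3, 4]

Each entry (A^⊗2)_ij equals the minimum over all length-2 walks i = v_0 → v_1 → … → v_2 = j of Σ_t A[v_t][v_{t+1}]. For example, for (i, j) = (0, 2) we minimise over 3 possible intermediate vertex sequences; the minimum is 5, attained along the walk 0 → 0 → 2.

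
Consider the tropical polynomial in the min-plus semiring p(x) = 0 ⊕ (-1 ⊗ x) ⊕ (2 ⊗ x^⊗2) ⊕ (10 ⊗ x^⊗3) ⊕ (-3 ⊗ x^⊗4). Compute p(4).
p(4) = 0

A tropical monomial a ⊗ x^⊗i evaluates to a + i · x. Evaluating each term at x = 4:
  Term 0 contributes 0 + 0 · 4 = 0
  Term 1 contributes -1 + 1 · 4 = 3
  Term 2 contributes 2 + 2 · 4 = 10
  Term 3 contributes 10 + 3 · 4 = 22
  Term 4 contributes -3 + 4 · 4 = 13
p(4) = ⊕ of these = min[0, 3, 10, 22, 13] = 0.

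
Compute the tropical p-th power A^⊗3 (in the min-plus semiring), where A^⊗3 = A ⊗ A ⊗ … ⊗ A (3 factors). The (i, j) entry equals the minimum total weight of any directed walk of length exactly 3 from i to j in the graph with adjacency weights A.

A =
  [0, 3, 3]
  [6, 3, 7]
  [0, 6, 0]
A^⊗3 =
  [0, 3, 3]
  [6, 9, 7]
  [0, 3, 0]

Each entry (A^⊗3)_ij equals the minimum over all length-3 walks i = v_0 → v_1 → … → v_3 = j of Σ_t A[v_t][v_{t+1}]. For example, for (i, j) = (0, 2) we minimise over 9 possible intermediate vertex sequences; the minimum is 3, attained along the walk 0 → 0 → 0 → 2.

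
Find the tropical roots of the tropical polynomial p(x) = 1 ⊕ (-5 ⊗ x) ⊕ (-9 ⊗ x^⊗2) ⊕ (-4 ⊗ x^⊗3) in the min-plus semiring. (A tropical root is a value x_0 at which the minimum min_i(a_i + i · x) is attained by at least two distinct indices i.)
Roots: {-5, 4, 6}

Each tropical root is a break point of the lower envelope of the lines y = a_i + i · x (there are 4 lines, with slopes 0, 1, ..., 3). Only the lines that attain the minimum somewhere contribute to roots; other lines are dominated. Here the surviving (envelope) indices are i = 3, i = 2, i = 1, i = 0.
Intersections between consecutive envelope lines give the roots: for adjacent envelope indices i < j the intersection is x = (a_i − a_j) / (j − i). Reading off the sorted break points: {-5, 4, 6}.
Verification: at each break x_0, at least two indices attain the minimum of min_i(a_i + i · x_0).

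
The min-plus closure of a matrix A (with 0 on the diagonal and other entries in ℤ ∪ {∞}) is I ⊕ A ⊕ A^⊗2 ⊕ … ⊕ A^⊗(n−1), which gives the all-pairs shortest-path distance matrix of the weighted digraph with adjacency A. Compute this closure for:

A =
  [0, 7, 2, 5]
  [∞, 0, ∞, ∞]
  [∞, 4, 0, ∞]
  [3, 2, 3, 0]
Closure =
  [0, 6, 2, 5]
  [∞, 0, ∞, ∞]
  [∞, 4, 0, ∞]
  [3, 2, 3, 0]

This is the Floyd-Warshall all-pairs shortest-path computation. For each intermediate vertex k = 0, 1, …, 3, update dist[i][j] ← min(dist[i][j], dist[i][k] + dist[k][j]). The final matrix gives, for each (i, j), the minimum total weight of any directed path from i to j (possibly empty when i = j).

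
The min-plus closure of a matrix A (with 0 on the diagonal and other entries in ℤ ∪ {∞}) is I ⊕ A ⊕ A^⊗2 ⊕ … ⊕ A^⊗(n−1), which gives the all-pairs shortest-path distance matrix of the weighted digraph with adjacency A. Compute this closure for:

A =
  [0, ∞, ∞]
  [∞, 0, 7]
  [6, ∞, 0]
Closure =
  [0, ∞, ∞]
  [13, 0, 7]
  [6, ∞, 0]

This is the Floyd-Warshall all-pairs shortest-path computation. For each intermediate vertex k = 0, 1, …, 2, update dist[i][j] ← min(dist[i][j], dist[i][k] + dist[k][j]). The final matrix gives, for each (i, j), the minimum total weight of any directed path from i to j (possibly empty when i = j).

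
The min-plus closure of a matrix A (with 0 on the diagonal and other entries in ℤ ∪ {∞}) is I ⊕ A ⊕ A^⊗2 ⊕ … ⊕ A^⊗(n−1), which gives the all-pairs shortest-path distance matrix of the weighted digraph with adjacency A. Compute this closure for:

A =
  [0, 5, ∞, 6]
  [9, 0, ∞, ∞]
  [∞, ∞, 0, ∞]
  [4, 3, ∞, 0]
Closure =
  [0, 5, ∞, 6]
  [9, 0, ∞, 15]
  [∞, ∞, 0, ∞]
  [4, 3, ∞, 0]

This is the Floyd-Warshall all-pairs shortest-path computation. For each intermediate vertex k = 0, 1, …, 3, update dist[i][j] ← min(dist[i][j], dist[i][k] + dist[k][j]). The final matrix gives, for each (i, j), the minimum total weight of any directed path from i to j (possibly empty when i = j).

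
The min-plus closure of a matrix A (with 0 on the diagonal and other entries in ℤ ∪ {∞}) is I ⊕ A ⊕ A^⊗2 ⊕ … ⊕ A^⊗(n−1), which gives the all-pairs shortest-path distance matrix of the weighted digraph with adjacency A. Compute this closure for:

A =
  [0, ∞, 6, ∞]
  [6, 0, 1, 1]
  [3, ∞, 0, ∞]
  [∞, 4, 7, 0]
Closure =
  [0, ∞, 6, ∞]
  [4, 0, 1, 1]
  [3, ∞, 0, ∞]
  [8, 4, 5, 0]

This is the Floyd-Warshall all-pairs shortest-path computation. For each intermediate vertex k = 0, 1, …, 3, update dist[i][j] ← min(dist[i][j], dist[i][k] + dist[k][j]). The final matrix gives, for each (i, j), the minimum total weight of any directed path from i to j (possibly empty when i = j).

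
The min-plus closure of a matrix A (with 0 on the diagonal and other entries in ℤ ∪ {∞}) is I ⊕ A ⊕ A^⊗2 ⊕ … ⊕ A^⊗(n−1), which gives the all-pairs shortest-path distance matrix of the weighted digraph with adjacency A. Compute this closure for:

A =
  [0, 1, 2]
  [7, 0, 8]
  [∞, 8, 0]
Closure =
  [0, 1, 2]
  [7, 0, 8]
  [15, 8, 0]

This is the Floyd-Warshall all-pairs shortest-path computation. For each intermediate vertex k = 0, 1, …, 2, update dist[i][j] ← min(dist[i][j], dist[i][k] + dist[k][j]). The final matrix gives, for each (i, j), the minimum total weight of any directed path from i to j (possibly empty when i = j).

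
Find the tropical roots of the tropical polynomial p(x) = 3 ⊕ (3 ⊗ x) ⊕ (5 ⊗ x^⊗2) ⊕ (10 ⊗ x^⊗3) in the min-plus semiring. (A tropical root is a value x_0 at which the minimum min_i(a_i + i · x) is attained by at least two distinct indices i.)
Roots: {-5, -2, 0}

Each tropical root is a break point of the lower envelope of the lines y = a_i + i · x (there are 4 lines, with slopes 0, 1, ..., 3). Only the lines that attain the minimum somewhere contribute to roots; other lines are dominated. Here the surviving (envelope) indices are i = 3, i = 2, i = 1, i = 0.
Intersections between consecutive envelope lines give the roots: for adjacent envelope indices i < j the intersection is x = (a_i − a_j) / (j − i). Reading off the sorted break points: {-5, -2, 0}.
Verification: at each break x_0, at least two indices attain the minimum of min_i(a_i + i · x_0).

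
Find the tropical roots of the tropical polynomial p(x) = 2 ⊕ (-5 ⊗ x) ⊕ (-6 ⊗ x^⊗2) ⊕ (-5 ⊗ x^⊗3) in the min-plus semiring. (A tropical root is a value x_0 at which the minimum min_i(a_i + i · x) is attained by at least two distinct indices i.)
Roots: {-1, 1, 7}

Each tropical root is a break point of the lower envelope of the lines y = a_i + i · x (there are 4 lines, with slopes 0, 1, ..., 3). Only the lines that attain the minimum somewhere contribute to roots; other lines are dominated. Here the surviving (envelope) indices are i = 3, i = 2, i = 1, i = 0.
Intersections between consecutive envelope lines give the roots: for adjacent envelope indices i < j the intersection is x = (a_i − a_j) / (j − i). Reading off the sorted break points: {-1, 1, 7}.
Verification: at each break x_0, at least two indices attain the minimum of min_i(a_i + i · x_0).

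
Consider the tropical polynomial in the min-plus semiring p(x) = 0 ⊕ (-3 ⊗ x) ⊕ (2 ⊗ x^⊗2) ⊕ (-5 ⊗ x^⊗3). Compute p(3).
p(3) = 0

A tropical monomial a ⊗ x^⊗i evaluates to a + i · x. Evaluating each term at x = 3:
  Term 0 contributes 0 + 0 · 3 = 0
  Term 1 contributes -3 + 1 · 3 = 0
  Term 2 contributes 2 + 2 · 3 = 8
  Term 3 contributes -5 + 3 · 3 = 4
p(3) = ⊕ of these = min[0, 0, 8, 4] = 0.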